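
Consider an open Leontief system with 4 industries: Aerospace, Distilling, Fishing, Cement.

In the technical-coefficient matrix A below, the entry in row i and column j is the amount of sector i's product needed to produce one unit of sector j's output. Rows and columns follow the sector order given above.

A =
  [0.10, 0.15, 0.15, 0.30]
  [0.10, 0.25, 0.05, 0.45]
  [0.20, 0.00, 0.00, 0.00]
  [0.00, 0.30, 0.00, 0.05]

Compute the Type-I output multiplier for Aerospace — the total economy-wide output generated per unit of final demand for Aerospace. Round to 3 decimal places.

m_1 = 1.742

I − A =
  [   0.90    -0.15    -0.15    -0.30]
  [  -0.10     0.75    -0.05    -0.45]
  [  -0.20     0.00     1.00     0.00]
  [   0.00    -0.30     0.00     0.95]
Compute the cofactors C_ij = (−1)^(i+j)·(3×3 minor ij) of I−A; the adjugate is their transpose:
adj(I−A) = Cᵀ =
  [ 0.57750   0.23250   0.09825   0.29250]
  [ 0.10450   0.82650   0.05700   0.42450]
  [ 0.11550   0.04650   0.49650   0.05850]
  [ 0.03300   0.26100   0.01800   0.63600]
det(I−A) = Σ_j (I−A)_1j·C_1j = (0.90)(0.57750) + (-0.15)(0.10450) + (-0.15)(0.11550) + (-0.30)(0.03300) = 0.47685
(I − A)⁻¹ = adj(I−A) / det(I−A) ≈
  [   1.2111     0.4876     0.2060     0.6134]
  [   0.2191     1.7332     0.1195     0.8902]
  [   0.2422     0.0975     1.0412     0.1227]
  [   0.0692     0.5473     0.0377     1.3338]
The output multiplier for sector j is the column-j sum of the Leontief inverse (I − A)⁻¹ = adj(I−A) / det(I−A).
Column 1 of adj(I−A): (0.57750, 0.10450, 0.11550, 0.03300); det(I−A) = 0.47685.
m_1 = (0.57750 + 0.10450 + 0.11550 + 0.03300) / 0.47685 = 0.8305 / 0.47685 ≈ 1.742.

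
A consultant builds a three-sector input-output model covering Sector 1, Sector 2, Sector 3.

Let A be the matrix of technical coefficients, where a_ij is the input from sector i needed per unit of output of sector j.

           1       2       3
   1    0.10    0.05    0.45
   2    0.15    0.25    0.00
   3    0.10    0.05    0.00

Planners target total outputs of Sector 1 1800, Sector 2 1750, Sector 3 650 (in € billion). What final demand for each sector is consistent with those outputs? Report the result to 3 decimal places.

I − A =
  [   0.90    -0.05    -0.45]
  [  -0.15     0.75     0.00]
  [  -0.10    -0.05     1.00]
d = (I − A) x:
  d_1 = (+0.90)·1800 + (-0.05)·1750 + (-0.45)·650 = 1240.000
  d_2 = (-0.15)·1800 + (+0.75)·1750 + (+0.00)·650 = 1042.500
  d_3 = (-0.10)·1800 + (-0.05)·1750 + (+1.00)·650 = 382.500

d_1 = 1240.000, d_2 = 1042.500, d_3 = 382.500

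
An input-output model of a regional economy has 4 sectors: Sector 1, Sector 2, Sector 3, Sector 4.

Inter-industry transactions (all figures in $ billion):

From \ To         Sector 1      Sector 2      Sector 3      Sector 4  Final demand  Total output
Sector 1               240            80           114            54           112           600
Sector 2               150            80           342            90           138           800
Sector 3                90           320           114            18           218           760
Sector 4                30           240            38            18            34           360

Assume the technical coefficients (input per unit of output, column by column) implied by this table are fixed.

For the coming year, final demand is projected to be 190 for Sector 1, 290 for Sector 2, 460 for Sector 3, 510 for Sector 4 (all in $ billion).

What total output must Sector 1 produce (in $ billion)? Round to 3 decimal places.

Technical coefficients a_ij = z_ij / X_j:
  a_11 = 240/600 = 0.40, a_21 = 150/600 = 0.25, a_31 = 90/600 = 0.15, a_41 = 30/600 = 0.05
  a_12 = 80/800 = 0.10, a_22 = 80/800 = 0.10, a_32 = 320/800 = 0.40, a_42 = 240/800 = 0.30
  a_13 = 114/760 = 0.15, a_23 = 342/760 = 0.45, a_33 = 114/760 = 0.15, a_43 = 38/760 = 0.05
  a_14 = 54/360 = 0.15, a_24 = 90/360 = 0.25, a_34 = 18/360 = 0.05, a_44 = 18/360 = 0.05
I − A =
  [   0.60    -0.10    -0.15    -0.15]
  [  -0.25     0.90    -0.45    -0.25]
  [  -0.15    -0.40     0.85    -0.05]
  [  -0.05    -0.30    -0.05     0.95]
Compute the cofactors C_ij = (−1)^(i+j)·(3×3 minor ij) of I−A; the adjugate is their transpose:
adj(I−A) = Cᵀ =
  [ 0.47800   0.18100   0.18800   0.13300]
  [ 0.27900   0.45375   0.30000   0.17925]
  [ 0.22300   0.25525   0.42500   0.12475]
  [ 0.12500   0.16625   0.12700   0.28775]
det(I−A) = Σ_j (I−A)_1j·C_1j = (0.60)(0.47800) + (-0.10)(0.27900) + (-0.15)(0.22300) + (-0.15)(0.12500) = 0.2067
(I − A)⁻¹ = adj(I−A) / det(I−A) ≈
  [   2.3125     0.8757     0.9095     0.6434]
  [   1.3498     2.1952     1.4514     0.8672]
  [   1.0789     1.2349     2.0561     0.6035]
  [   0.6047     0.8043     0.6144     1.3921]
x = (I − A)⁻¹ d = adj(I−A)·d / det(I−A), with det(I−A) = 0.2067:
  x_1 = (0.47800·190 + 0.18100·290 + 0.18800·460 + 0.13300·510) / 0.2067 = 297.62 / 0.2067 ≈ 1439.865
  x_2 = (0.27900·190 + 0.45375·290 + 0.30000·460 + 0.17925·510) / 0.2067 = 414.015 / 0.2067 ≈ 2002.975
  x_3 = (0.22300·190 + 0.25525·290 + 0.42500·460 + 0.12475·510) / 0.2067 = 375.515 / 0.2067 ≈ 1816.715
  x_4 = (0.12500·190 + 0.16625·290 + 0.12700·460 + 0.28775·510) / 0.2067 = 277.135 / 0.2067 ≈ 1340.760

x_1 = 1439.865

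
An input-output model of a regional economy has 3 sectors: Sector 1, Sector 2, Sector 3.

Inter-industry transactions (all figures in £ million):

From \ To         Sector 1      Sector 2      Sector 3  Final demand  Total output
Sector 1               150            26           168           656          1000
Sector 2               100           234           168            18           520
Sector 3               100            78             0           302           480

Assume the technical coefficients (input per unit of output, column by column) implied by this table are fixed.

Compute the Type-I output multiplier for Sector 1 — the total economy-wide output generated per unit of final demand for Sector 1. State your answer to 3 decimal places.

Technical coefficients a_ij = z_ij / X_j:
  a_11 = 150/1000 = 0.15, a_21 = 100/1000 = 0.10, a_31 = 100/1000 = 0.10
  a_12 = 26/520 = 0.05, a_22 = 234/520 = 0.45, a_32 = 78/520 = 0.15
  a_13 = 168/480 = 0.35, a_23 = 168/480 = 0.35, a_33 = 0/480 = 0.00
I − A =
  [   0.85    -0.05    -0.35]
  [  -0.10     0.55    -0.35]
  [  -0.10    -0.15     1.00]
Cofactors of I−A, C_ij = (−1)^(i+j)·(minor ij) (rows/columns in the sector order above):
  C_11 = (0.55)(1.00) − (-0.35)(-0.15) = 0.4975
  C_12 = −[(-0.10)(1.00) − (-0.35)(-0.10)] = 0.1350
  C_13 = (-0.10)(-0.15) − (0.55)(-0.10) = 0.0700
  C_21 = −[(-0.05)(1.00) − (-0.35)(-0.15)] = 0.1025
  C_22 = (0.85)(1.00) − (-0.35)(-0.10) = 0.8150
  C_23 = −[(0.85)(-0.15) − (-0.05)(-0.10)] = 0.1325
  C_31 = (-0.05)(-0.35) − (-0.35)(0.55) = 0.2100
  C_32 = −[(0.85)(-0.35) − (-0.35)(-0.10)] = 0.3325
  C_33 = (0.85)(0.55) − (-0.05)(-0.10) = 0.4625
det(I−A) = Σ_j (I−A)_1j·C_1j = (0.85)(0.4975) + (-0.05)(0.1350) + (-0.35)(0.0700) = 0.391625
adj(I−A) = Cᵀ =
  [ 0.4975   0.1025   0.2100]
  [ 0.1350   0.8150   0.3325]
  [ 0.0700   0.1325   0.4625]
(I − A)⁻¹ = adj(I−A) / det(I−A) ≈
  [   1.2703     0.2617     0.5362]
  [   0.3447     2.0811     0.8490]
  [   0.1787     0.3383     1.1810]
The output multiplier for sector j is the column-j sum of the Leontief inverse (I − A)⁻¹ = adj(I−A) / det(I−A).
Column 1 of adj(I−A): (0.4975, 0.1350, 0.0700); det(I−A) = 0.391625.
m_1 = (0.4975 + 0.1350 + 0.0700) / 0.391625 = 0.7025 / 0.391625 ≈ 1.794.

m_1 = 1.794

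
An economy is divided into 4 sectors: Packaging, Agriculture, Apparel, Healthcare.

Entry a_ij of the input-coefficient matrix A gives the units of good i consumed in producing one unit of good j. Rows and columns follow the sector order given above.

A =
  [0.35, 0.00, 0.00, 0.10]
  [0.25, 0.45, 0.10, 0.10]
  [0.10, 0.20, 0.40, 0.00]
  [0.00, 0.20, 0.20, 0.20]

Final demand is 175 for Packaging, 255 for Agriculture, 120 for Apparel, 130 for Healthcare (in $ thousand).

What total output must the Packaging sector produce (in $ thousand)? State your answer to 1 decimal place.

I − A =
  [   0.65     0.00     0.00    -0.10]
  [  -0.25     0.55    -0.10    -0.10]
  [  -0.10    -0.20     0.60     0.00]
  [   0.00    -0.20    -0.20     0.80]
Compute the cofactors C_ij = (−1)^(i+j)·(3×3 minor ij) of I−A; the adjugate is their transpose:
adj(I−A) = Cᵀ =
  [ 0.2320   0.0160   0.0130   0.0310]
  [ 0.1300   0.3100   0.0700   0.0550]
  [ 0.0820   0.1060   0.2680   0.0235]
  [ 0.0530   0.1040   0.0845   0.2015]
det(I−A) = Σ_j (I−A)_1j·C_1j = (0.65)(0.2320) + (0.00)(0.1300) + (0.00)(0.0820) + (-0.10)(0.0530) = 0.1455
(I − A)⁻¹ = adj(I−A) / det(I−A) ≈
  [   1.5945     0.1100     0.0893     0.2131]
  [   0.8935     2.1306     0.4811     0.3780]
  [   0.5636     0.7285     1.8419     0.1615]
  [   0.3643     0.7148     0.5808     1.3849]
x = (I − A)⁻¹ d = adj(I−A)·d / det(I−A), with det(I−A) = 0.1455:
  x_1 = (0.2320·175 + 0.0160·255 + 0.0130·120 + 0.0310·130) / 0.1455 = 50.27 / 0.1455 ≈ 345.5
  x_2 = (0.1300·175 + 0.3100·255 + 0.0700·120 + 0.0550·130) / 0.1455 = 117.35 / 0.1455 ≈ 806.5
  x_3 = (0.0820·175 + 0.1060·255 + 0.2680·120 + 0.0235·130) / 0.1455 = 76.595 / 0.1455 ≈ 526.4
  x_4 = (0.0530·175 + 0.1040·255 + 0.0845·120 + 0.2015·130) / 0.1455 = 72.13 / 0.1455 ≈ 495.7

x_1 = 345.5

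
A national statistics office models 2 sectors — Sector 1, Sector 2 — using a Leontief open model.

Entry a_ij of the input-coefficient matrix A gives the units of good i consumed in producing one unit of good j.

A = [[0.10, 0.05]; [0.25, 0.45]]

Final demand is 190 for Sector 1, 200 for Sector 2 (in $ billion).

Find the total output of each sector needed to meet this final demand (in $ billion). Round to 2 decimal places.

I − A =
  [   0.90    -0.05]
  [  -0.25     0.55]
det(I−A) = (0.90)(0.55) − (-0.05)(-0.25) = 0.4825
adj(I−A) = [[0.55, 0.05], [0.25, 0.90]]
(I − A)⁻¹ = adj(I−A) / det(I−A) ≈
  [   1.1399     0.1036]
  [   0.5181     1.8653]
x = (I − A)⁻¹ d = adj(I−A)·d / det(I−A), with det(I−A) = 0.4825:
  x_1 = (0.55·190 + 0.05·200) / 0.4825 = 114.50 / 0.4825 ≈ 237.31
  x_2 = (0.25·190 + 0.90·200) / 0.4825 = 227.50 / 0.4825 ≈ 471.50

x_1 = 237.31, x_2 = 471.50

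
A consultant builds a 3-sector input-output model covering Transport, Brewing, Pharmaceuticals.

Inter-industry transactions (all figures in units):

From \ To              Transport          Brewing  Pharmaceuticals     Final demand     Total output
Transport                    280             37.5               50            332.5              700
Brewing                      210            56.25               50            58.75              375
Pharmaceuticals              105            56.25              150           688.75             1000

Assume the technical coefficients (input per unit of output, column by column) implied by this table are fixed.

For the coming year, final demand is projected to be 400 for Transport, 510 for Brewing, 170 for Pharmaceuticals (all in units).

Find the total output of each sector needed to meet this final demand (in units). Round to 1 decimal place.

Technical coefficients a_ij = z_ij / X_j:
  a_TT = 280/700 = 0.40, a_BT = 210/700 = 0.30, a_PT = 105/700 = 0.15
  a_TB = 37.5/375 = 0.10, a_BB = 56.25/375 = 0.15, a_PB = 56.25/375 = 0.15
  a_TP = 50/1000 = 0.05, a_BP = 50/1000 = 0.05, a_PP = 150/1000 = 0.15
I − A =
  [   0.60    -0.10    -0.05]
  [  -0.30     0.85    -0.05]
  [  -0.15    -0.15     0.85]
Cofactors of I−A, C_ij = (−1)^(i+j)·(minor ij) (rows/columns in the sector order above):
  C_11 = (0.85)(0.85) − (-0.05)(-0.15) = 0.7150
  C_12 = −[(-0.30)(0.85) − (-0.05)(-0.15)] = 0.2625
  C_13 = (-0.30)(-0.15) − (0.85)(-0.15) = 0.1725
  C_21 = −[(-0.10)(0.85) − (-0.05)(-0.15)] = 0.0925
  C_22 = (0.60)(0.85) − (-0.05)(-0.15) = 0.5025
  C_23 = −[(0.60)(-0.15) − (-0.10)(-0.15)] = 0.1050
  C_31 = (-0.10)(-0.05) − (-0.05)(0.85) = 0.0475
  C_32 = −[(0.60)(-0.05) − (-0.05)(-0.30)] = 0.0450
  C_33 = (0.60)(0.85) − (-0.10)(-0.30) = 0.4800
det(I−A) = Σ_j (I−A)_1j·C_1j = (0.60)(0.7150) + (-0.10)(0.2625) + (-0.05)(0.1725) = 0.394125
adj(I−A) = Cᵀ =
  [ 0.7150   0.0925   0.0475]
  [ 0.2625   0.5025   0.0450]
  [ 0.1725   0.1050   0.4800]
(I − A)⁻¹ = adj(I−A) / det(I−A) ≈
  [   1.8141     0.2347     0.1205]
  [   0.6660     1.2750     0.1142]
  [   0.4377     0.2664     1.2179]
x = (I − A)⁻¹ d = adj(I−A)·d / det(I−A), with det(I−A) = 0.394125:
  x_T = (0.7150·400 + 0.0925·510 + 0.0475·170) / 0.394125 = 341.25 / 0.394125 ≈ 865.8
  x_B = (0.2625·400 + 0.5025·510 + 0.0450·170) / 0.394125 = 368.925 / 0.394125 ≈ 936.1
  x_P = (0.1725·400 + 0.1050·510 + 0.4800·170) / 0.394125 = 204.15 / 0.394125 ≈ 518.0

x_T = 865.8, x_B = 936.1, x_P = 518.0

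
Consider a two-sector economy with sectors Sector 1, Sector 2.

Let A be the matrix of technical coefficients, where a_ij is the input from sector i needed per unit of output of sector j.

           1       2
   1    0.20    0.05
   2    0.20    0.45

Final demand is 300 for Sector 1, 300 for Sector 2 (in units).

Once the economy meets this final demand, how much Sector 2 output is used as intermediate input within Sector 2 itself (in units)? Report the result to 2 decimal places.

I − A =
  [   0.80    -0.05]
  [  -0.20     0.55]
det(I−A) = (0.80)(0.55) − (-0.05)(-0.20) = 0.4300
adj(I−A) = [[0.55, 0.05], [0.20, 0.80]]
(I − A)⁻¹ = adj(I−A) / det(I−A) ≈
  [   1.2791     0.1163]
  [   0.4651     1.8605]
First solve x = (I − A)⁻¹ d = adj(I−A)·d / det(I−A); in particular x_2 = (0.20·300 + 0.80·300) / 0.4300 = 300.00 / 0.4300 ≈ 697.6744.
Intermediate flow from 2 to 2: z_22 = a_22 · x_2 = 0.45 × 300.00 / 0.4300 = 135.00 / 0.4300 ≈ 313.95.

z_22 = 313.95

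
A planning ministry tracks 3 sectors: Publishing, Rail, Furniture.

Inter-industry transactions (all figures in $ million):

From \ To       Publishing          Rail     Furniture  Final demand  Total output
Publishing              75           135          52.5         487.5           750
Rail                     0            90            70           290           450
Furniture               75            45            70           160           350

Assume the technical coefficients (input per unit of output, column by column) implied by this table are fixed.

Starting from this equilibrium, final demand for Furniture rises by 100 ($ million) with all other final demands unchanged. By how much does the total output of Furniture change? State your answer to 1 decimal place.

Technical coefficients a_ij = z_ij / X_j:
  a_11 = 75/750 = 0.10, a_21 = 0/750 = 0.00, a_31 = 75/750 = 0.10
  a_12 = 135/450 = 0.30, a_22 = 90/450 = 0.20, a_32 = 45/450 = 0.10
  a_13 = 52.5/350 = 0.15, a_23 = 70/350 = 0.20, a_33 = 70/350 = 0.20
I − A =
  [   0.90    -0.30    -0.15]
  [   0.00     0.80    -0.20]
  [  -0.10    -0.10     0.80]
Cofactors of I−A, C_ij = (−1)^(i+j)·(minor ij) (rows/columns in the sector order above):
  C_11 = (0.80)(0.80) − (-0.20)(-0.10) = 0.6200
  C_12 = −[(0.00)(0.80) − (-0.20)(-0.10)] = 0.0200
  C_13 = (0.00)(-0.10) − (0.80)(-0.10) = 0.0800
  C_21 = −[(-0.30)(0.80) − (-0.15)(-0.10)] = 0.2550
  C_22 = (0.90)(0.80) − (-0.15)(-0.10) = 0.7050
  C_23 = −[(0.90)(-0.10) − (-0.30)(-0.10)] = 0.1200
  C_31 = (-0.30)(-0.20) − (-0.15)(0.80) = 0.1800
  C_32 = −[(0.90)(-0.20) − (-0.15)(0.00)] = 0.1800
  C_33 = (0.90)(0.80) − (-0.30)(0.00) = 0.7200
det(I−A) = Σ_j (I−A)_1j·C_1j = (0.90)(0.6200) + (-0.30)(0.0200) + (-0.15)(0.0800) = 0.5400
adj(I−A) = Cᵀ =
  [ 0.6200   0.2550   0.1800]
  [ 0.0200   0.7050   0.1800]
  [ 0.0800   0.1200   0.7200]
(I − A)⁻¹ = adj(I−A) / det(I−A) ≈
  [   1.1481     0.4722     0.3333]
  [   0.0370     1.3056     0.3333]
  [   0.1481     0.2222     1.3333]
Δx = (I − A)⁻¹ Δd with Δd having +100 in the Furniture component and 0 elsewhere.
So Δx_3 = L_33 · (+100), where L_33 = adj(I−A)_33 / det(I−A) = 0.7200 / 0.5400.
Δx_3 = 0.7200 × (+100) / 0.5400 = 72.00 / 0.5400 ≈ 133.3.

Δx_3 = 133.3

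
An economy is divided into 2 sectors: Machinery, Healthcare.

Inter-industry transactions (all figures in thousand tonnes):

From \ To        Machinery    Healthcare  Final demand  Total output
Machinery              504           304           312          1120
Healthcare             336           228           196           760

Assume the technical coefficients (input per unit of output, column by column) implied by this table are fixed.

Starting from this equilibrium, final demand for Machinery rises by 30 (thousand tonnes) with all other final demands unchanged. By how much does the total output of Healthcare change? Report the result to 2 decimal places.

Technical coefficients a_ij = z_ij / X_j:
  a_MM = 504/1120 = 0.45, a_HM = 336/1120 = 0.30
  a_MH = 304/760 = 0.40, a_HH = 228/760 = 0.30
I − A =
  [   0.55    -0.40]
  [  -0.30     0.70]
det(I−A) = (0.55)(0.70) − (-0.40)(-0.30) = 0.2650
adj(I−A) = [[0.70, 0.40], [0.30, 0.55]]
(I − A)⁻¹ = adj(I−A) / det(I−A) ≈
  [   2.6415     1.5094]
  [   1.1321     2.0755]
Δx = (I − A)⁻¹ Δd with Δd having +30 in the Machinery component and 0 elsewhere.
So Δx_H = L_HM · (+30), where L_HM = adj(I−A)_HM / det(I−A) = 0.30 / 0.2650.
Δx_H = 0.30 × (+30) / 0.2650 = 9.00 / 0.2650 ≈ 33.96.

Δx_H = 33.96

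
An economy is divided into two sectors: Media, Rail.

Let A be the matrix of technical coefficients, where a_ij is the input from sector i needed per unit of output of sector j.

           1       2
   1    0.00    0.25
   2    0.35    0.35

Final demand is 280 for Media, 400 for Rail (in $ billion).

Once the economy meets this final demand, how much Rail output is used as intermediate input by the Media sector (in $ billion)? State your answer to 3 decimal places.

z_21 = 175.467

I − A =
  [   1.00    -0.25]
  [  -0.35     0.65]
det(I−A) = (1.00)(0.65) − (-0.25)(-0.35) = 0.5625
adj(I−A) = [[0.65, 0.25], [0.35, 1.00]]
(I − A)⁻¹ = adj(I−A) / det(I−A) ≈
  [   1.1556     0.4444]
  [   0.6222     1.7778]
First solve x = (I − A)⁻¹ d = adj(I−A)·d / det(I−A); in particular x_1 = (0.65·280 + 0.25·400) / 0.5625 = 282.00 / 0.5625 ≈ 501.33333.
Intermediate flow from 2 to 1: z_21 = a_21 · x_1 = 0.35 × 282.00 / 0.5625 = 98.70 / 0.5625 ≈ 175.467.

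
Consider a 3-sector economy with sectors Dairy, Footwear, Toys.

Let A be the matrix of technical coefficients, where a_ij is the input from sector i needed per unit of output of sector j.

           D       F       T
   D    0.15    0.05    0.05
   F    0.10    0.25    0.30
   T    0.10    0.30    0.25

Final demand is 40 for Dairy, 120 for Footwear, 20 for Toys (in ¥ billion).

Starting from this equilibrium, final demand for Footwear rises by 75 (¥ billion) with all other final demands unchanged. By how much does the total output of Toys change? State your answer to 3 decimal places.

I − A =
  [   0.85    -0.05    -0.05]
  [  -0.10     0.75    -0.30]
  [  -0.10    -0.30     0.75]
Cofactors of I−A, C_ij = (−1)^(i+j)·(minor ij) (rows/columns in the sector order above):
  C_11 = (0.75)(0.75) − (-0.30)(-0.30) = 0.4725
  C_12 = −[(-0.10)(0.75) − (-0.30)(-0.10)] = 0.1050
  C_13 = (-0.10)(-0.30) − (0.75)(-0.10) = 0.1050
  C_21 = −[(-0.05)(0.75) − (-0.05)(-0.30)] = 0.0525
  C_22 = (0.85)(0.75) − (-0.05)(-0.10) = 0.6325
  C_23 = −[(0.85)(-0.30) − (-0.05)(-0.10)] = 0.2600
  C_31 = (-0.05)(-0.30) − (-0.05)(0.75) = 0.0525
  C_32 = −[(0.85)(-0.30) − (-0.05)(-0.10)] = 0.2600
  C_33 = (0.85)(0.75) − (-0.05)(-0.10) = 0.6325
det(I−A) = Σ_j (I−A)_1j·C_1j = (0.85)(0.4725) + (-0.05)(0.1050) + (-0.05)(0.1050) = 0.391125
adj(I−A) = Cᵀ =
  [ 0.4725   0.0525   0.0525]
  [ 0.1050   0.6325   0.2600]
  [ 0.1050   0.2600   0.6325]
(I − A)⁻¹ = adj(I−A) / det(I−A) ≈
  [   1.2081     0.1342     0.1342]
  [   0.2685     1.6171     0.6647]
  [   0.2685     0.6647     1.6171]
Δx = (I − A)⁻¹ Δd with Δd having +75 in the Footwear component and 0 elsewhere.
So Δx_T = L_TF · (+75), where L_TF = adj(I−A)_TF / det(I−A) = 0.2600 / 0.391125.
Δx_T = 0.2600 × (+75) / 0.391125 = 19.50 / 0.391125 ≈ 49.856.

Δx_T = 49.856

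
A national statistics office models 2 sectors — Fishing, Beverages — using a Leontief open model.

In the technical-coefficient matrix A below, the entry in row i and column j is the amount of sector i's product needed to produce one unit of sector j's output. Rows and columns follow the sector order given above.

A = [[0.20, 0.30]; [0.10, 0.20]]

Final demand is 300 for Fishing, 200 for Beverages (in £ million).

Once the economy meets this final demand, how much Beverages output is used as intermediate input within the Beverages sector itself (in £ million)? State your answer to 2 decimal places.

I − A =
  [   0.80    -0.30]
  [  -0.10     0.80]
det(I−A) = (0.80)(0.80) − (-0.30)(-0.10) = 0.6100
adj(I−A) = [[0.80, 0.30], [0.10, 0.80]]
(I − A)⁻¹ = adj(I−A) / det(I−A) ≈
  [   1.3115     0.4918]
  [   0.1639     1.3115]
First solve x = (I − A)⁻¹ d = adj(I−A)·d / det(I−A); in particular x_2 = (0.10·300 + 0.80·200) / 0.6100 = 190.00 / 0.6100 ≈ 311.4754.
Intermediate flow from 2 to 2: z_22 = a_22 · x_2 = 0.20 × 190.00 / 0.6100 = 38.00 / 0.6100 ≈ 62.30.

z_22 = 62.30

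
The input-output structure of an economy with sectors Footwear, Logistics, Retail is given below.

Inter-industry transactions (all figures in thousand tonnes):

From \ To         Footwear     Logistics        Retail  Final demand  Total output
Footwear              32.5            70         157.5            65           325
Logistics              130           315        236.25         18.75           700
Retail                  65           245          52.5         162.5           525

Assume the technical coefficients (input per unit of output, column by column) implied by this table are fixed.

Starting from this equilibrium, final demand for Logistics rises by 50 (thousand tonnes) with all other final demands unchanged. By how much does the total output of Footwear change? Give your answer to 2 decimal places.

Δx_1 = 53.06

Technical coefficients a_ij = z_ij / X_j:
  a_11 = 32.5/325 = 0.10, a_21 = 130/325 = 0.40, a_31 = 65/325 = 0.20
  a_12 = 70/700 = 0.10, a_22 = 315/700 = 0.45, a_32 = 245/700 = 0.35
  a_13 = 157.5/525 = 0.30, a_23 = 236.25/525 = 0.45, a_33 = 52.5/525 = 0.10
I − A =
  [   0.90    -0.10    -0.30]
  [  -0.40     0.55    -0.45]
  [  -0.20    -0.35     0.90]
Cofactors of I−A, C_ij = (−1)^(i+j)·(minor ij) (rows/columns in the sector order above):
  C_11 = (0.55)(0.90) − (-0.45)(-0.35) = 0.3375
  C_12 = −[(-0.40)(0.90) − (-0.45)(-0.20)] = 0.4500
  C_13 = (-0.40)(-0.35) − (0.55)(-0.20) = 0.2500
  C_21 = −[(-0.10)(0.90) − (-0.30)(-0.35)] = 0.1950
  C_22 = (0.90)(0.90) − (-0.30)(-0.20) = 0.7500
  C_23 = −[(0.90)(-0.35) − (-0.10)(-0.20)] = 0.3350
  C_31 = (-0.10)(-0.45) − (-0.30)(0.55) = 0.2100
  C_32 = −[(0.90)(-0.45) − (-0.30)(-0.40)] = 0.5250
  C_33 = (0.90)(0.55) − (-0.10)(-0.40) = 0.4550
det(I−A) = Σ_j (I−A)_1j·C_1j = (0.90)(0.3375) + (-0.10)(0.4500) + (-0.30)(0.2500) = 0.18375
adj(I−A) = Cᵀ =
  [ 0.3375   0.1950   0.2100]
  [ 0.4500   0.7500   0.5250]
  [ 0.2500   0.3350   0.4550]
(I − A)⁻¹ = adj(I−A) / det(I−A) ≈
  [   1.8367     1.0612     1.1429]
  [   2.4490     4.0816     2.8571]
  [   1.3605     1.8231     2.4762]
Δx = (I − A)⁻¹ Δd with Δd having +50 in the Logistics component and 0 elsewhere.
So Δx_1 = L_12 · (+50), where L_12 = adj(I−A)_12 / det(I−A) = 0.1950 / 0.18375.
Δx_1 = 0.1950 × (+50) / 0.18375 = 9.75 / 0.18375 ≈ 53.06.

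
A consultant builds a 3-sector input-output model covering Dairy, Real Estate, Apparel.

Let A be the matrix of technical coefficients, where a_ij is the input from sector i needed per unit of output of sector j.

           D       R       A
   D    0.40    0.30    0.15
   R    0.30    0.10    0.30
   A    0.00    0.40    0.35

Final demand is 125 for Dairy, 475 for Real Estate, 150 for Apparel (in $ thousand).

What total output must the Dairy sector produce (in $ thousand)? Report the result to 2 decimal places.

I − A =
  [   0.60    -0.30    -0.15]
  [  -0.30     0.90    -0.30]
  [   0.00    -0.40     0.65]
Cofactors of I−A, C_ij = (−1)^(i+j)·(minor ij) (rows/columns in the sector order above):
  C_11 = (0.90)(0.65) − (-0.30)(-0.40) = 0.4650
  C_12 = −[(-0.30)(0.65) − (-0.30)(0.00)] = 0.1950
  C_13 = (-0.30)(-0.40) − (0.90)(0.00) = 0.1200
  C_21 = −[(-0.30)(0.65) − (-0.15)(-0.40)] = 0.2550
  C_22 = (0.60)(0.65) − (-0.15)(0.00) = 0.3900
  C_23 = −[(0.60)(-0.40) − (-0.30)(0.00)] = 0.2400
  C_31 = (-0.30)(-0.30) − (-0.15)(0.90) = 0.2250
  C_32 = −[(0.60)(-0.30) − (-0.15)(-0.30)] = 0.2250
  C_33 = (0.60)(0.90) − (-0.30)(-0.30) = 0.4500
det(I−A) = Σ_j (I−A)_1j·C_1j = (0.60)(0.4650) + (-0.30)(0.1950) + (-0.15)(0.1200) = 0.2025
adj(I−A) = Cᵀ =
  [ 0.4650   0.2550   0.2250]
  [ 0.1950   0.3900   0.2250]
  [ 0.1200   0.2400   0.4500]
(I − A)⁻¹ = adj(I−A) / det(I−A) ≈
  [   2.2963     1.2593     1.1111]
  [   0.9630     1.9259     1.1111]
  [   0.5926     1.1852     2.2222]
x = (I − A)⁻¹ d = adj(I−A)·d / det(I−A), with det(I−A) = 0.2025:
  x_D = (0.4650·125 + 0.2550·475 + 0.2250·150) / 0.2025 = 213.00 / 0.2025 ≈ 1051.85
  x_R = (0.1950·125 + 0.3900·475 + 0.2250·150) / 0.2025 = 243.375 / 0.2025 ≈ 1201.85
  x_A = (0.1200·125 + 0.2400·475 + 0.4500·150) / 0.2025 = 196.50 / 0.2025 ≈ 970.37

x_D = 1051.85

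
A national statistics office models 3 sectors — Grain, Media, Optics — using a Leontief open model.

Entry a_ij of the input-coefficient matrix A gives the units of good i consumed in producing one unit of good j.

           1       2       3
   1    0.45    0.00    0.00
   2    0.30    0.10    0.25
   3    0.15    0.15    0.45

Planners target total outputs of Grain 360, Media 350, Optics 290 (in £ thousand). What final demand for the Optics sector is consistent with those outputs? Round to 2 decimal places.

I − A =
  [   0.55     0.00     0.00]
  [  -0.30     0.90    -0.25]
  [  -0.15    -0.15     0.55]
d = (I − A) x:
  d_1 = (+0.55)·360 + (+0.00)·350 + (+0.00)·290 = 198.00
  d_2 = (-0.30)·360 + (+0.90)·350 + (-0.25)·290 = 134.50
  d_3 = (-0.15)·360 + (-0.15)·350 + (+0.55)·290 = 53.00

d_3 = 53.00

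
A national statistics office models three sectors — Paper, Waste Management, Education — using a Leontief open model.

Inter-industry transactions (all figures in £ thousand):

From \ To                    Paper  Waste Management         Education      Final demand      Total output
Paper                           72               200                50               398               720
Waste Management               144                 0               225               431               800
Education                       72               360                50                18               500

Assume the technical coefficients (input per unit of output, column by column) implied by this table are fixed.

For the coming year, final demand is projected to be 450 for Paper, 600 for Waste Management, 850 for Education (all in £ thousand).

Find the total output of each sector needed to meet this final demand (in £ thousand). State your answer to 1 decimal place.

Technical coefficients a_ij = z_ij / X_j:
  a_PP = 72/720 = 0.10, a_WP = 144/720 = 0.20, a_EP = 72/720 = 0.10
  a_PW = 200/800 = 0.25, a_WW = 0/800 = 0.00, a_EW = 360/800 = 0.45
  a_PE = 50/500 = 0.10, a_WE = 225/500 = 0.45, a_EE = 50/500 = 0.10
I − A =
  [   0.90    -0.25    -0.10]
  [  -0.20     1.00    -0.45]
  [  -0.10    -0.45     0.90]
Cofactors of I−A, C_ij = (−1)^(i+j)·(minor ij) (rows/columns in the sector order above):
  C_11 = (1.00)(0.90) − (-0.45)(-0.45) = 0.6975
  C_12 = −[(-0.20)(0.90) − (-0.45)(-0.10)] = 0.2250
  C_13 = (-0.20)(-0.45) − (1.00)(-0.10) = 0.1900
  C_21 = −[(-0.25)(0.90) − (-0.10)(-0.45)] = 0.2700
  C_22 = (0.90)(0.90) − (-0.10)(-0.10) = 0.8000
  C_23 = −[(0.90)(-0.45) − (-0.25)(-0.10)] = 0.4300
  C_31 = (-0.25)(-0.45) − (-0.10)(1.00) = 0.2125
  C_32 = −[(0.90)(-0.45) − (-0.10)(-0.20)] = 0.4250
  C_33 = (0.90)(1.00) − (-0.25)(-0.20) = 0.8500
det(I−A) = Σ_j (I−A)_1j·C_1j = (0.90)(0.6975) + (-0.25)(0.2250) + (-0.10)(0.1900) = 0.5525
adj(I−A) = Cᵀ =
  [ 0.6975   0.2700   0.2125]
  [ 0.2250   0.8000   0.4250]
  [ 0.1900   0.4300   0.8500]
(I − A)⁻¹ = adj(I−A) / det(I−A) ≈
  [   1.2624     0.4887     0.3846]
  [   0.4072     1.4480     0.7692]
  [   0.3439     0.7783     1.5385]
x = (I − A)⁻¹ d = adj(I−A)·d / det(I−A), with det(I−A) = 0.5525:
  x_P = (0.6975·450 + 0.2700·600 + 0.2125·850) / 0.5525 = 656.50 / 0.5525 ≈ 1188.2
  x_W = (0.2250·450 + 0.8000·600 + 0.4250·850) / 0.5525 = 942.50 / 0.5525 ≈ 1705.9
  x_E = (0.1900·450 + 0.4300·600 + 0.8500·850) / 0.5525 = 1066.00 / 0.5525 ≈ 1929.4

x_P = 1188.2, x_W = 1705.9, x_E = 1929.4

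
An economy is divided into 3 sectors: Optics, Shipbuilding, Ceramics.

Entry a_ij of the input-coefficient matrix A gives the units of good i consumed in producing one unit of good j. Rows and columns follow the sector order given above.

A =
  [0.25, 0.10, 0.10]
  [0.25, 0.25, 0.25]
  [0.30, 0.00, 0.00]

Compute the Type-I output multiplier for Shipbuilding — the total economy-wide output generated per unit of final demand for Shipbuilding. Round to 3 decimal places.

I − A =
  [   0.75    -0.10    -0.10]
  [  -0.25     0.75    -0.25]
  [  -0.30     0.00     1.00]
Cofactors of I−A, C_ij = (−1)^(i+j)·(minor ij) (rows/columns in the sector order above):
  C_11 = (0.75)(1.00) − (-0.25)(0.00) = 0.7500
  C_12 = −[(-0.25)(1.00) − (-0.25)(-0.30)] = 0.3250
  C_13 = (-0.25)(0.00) − (0.75)(-0.30) = 0.2250
  C_21 = −[(-0.10)(1.00) − (-0.10)(0.00)] = 0.1000
  C_22 = (0.75)(1.00) − (-0.10)(-0.30) = 0.7200
  C_23 = −[(0.75)(0.00) − (-0.10)(-0.30)] = 0.0300
  C_31 = (-0.10)(-0.25) − (-0.10)(0.75) = 0.1000
  C_32 = −[(0.75)(-0.25) − (-0.10)(-0.25)] = 0.2125
  C_33 = (0.75)(0.75) − (-0.10)(-0.25) = 0.5375
det(I−A) = Σ_j (I−A)_1j·C_1j = (0.75)(0.7500) + (-0.10)(0.3250) + (-0.10)(0.2250) = 0.5075
adj(I−A) = Cᵀ =
  [ 0.7500   0.1000   0.1000]
  [ 0.3250   0.7200   0.2125]
  [ 0.2250   0.0300   0.5375]
(I − A)⁻¹ = adj(I−A) / det(I−A) ≈
  [   1.4778     0.1970     0.1970]
  [   0.6404     1.4187     0.4187]
  [   0.4433     0.0591     1.0591]
The output multiplier for sector j is the column-j sum of the Leontief inverse (I − A)⁻¹ = adj(I−A) / det(I−A).
Column 2 of adj(I−A): (0.1000, 0.7200, 0.0300); det(I−A) = 0.5075.
m_2 = (0.1000 + 0.7200 + 0.0300) / 0.5075 = 0.85 / 0.5075 ≈ 1.675.

m_2 = 1.675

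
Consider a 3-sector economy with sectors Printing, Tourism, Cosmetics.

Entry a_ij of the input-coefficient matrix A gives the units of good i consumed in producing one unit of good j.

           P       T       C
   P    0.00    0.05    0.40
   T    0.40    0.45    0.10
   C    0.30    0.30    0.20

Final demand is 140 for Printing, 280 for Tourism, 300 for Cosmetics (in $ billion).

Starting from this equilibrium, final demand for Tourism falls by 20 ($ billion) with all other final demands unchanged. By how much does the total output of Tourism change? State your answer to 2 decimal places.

Δx_T = -48.83

I − A =
  [   1.00    -0.05    -0.40]
  [  -0.40     0.55    -0.10]
  [  -0.30    -0.30     0.80]
Cofactors of I−A, C_ij = (−1)^(i+j)·(minor ij) (rows/columns in the sector order above):
  C_11 = (0.55)(0.80) − (-0.10)(-0.30) = 0.4100
  C_12 = −[(-0.40)(0.80) − (-0.10)(-0.30)] = 0.3500
  C_13 = (-0.40)(-0.30) − (0.55)(-0.30) = 0.2850
  C_21 = −[(-0.05)(0.80) − (-0.40)(-0.30)] = 0.1600
  C_22 = (1.00)(0.80) − (-0.40)(-0.30) = 0.6800
  C_23 = −[(1.00)(-0.30) − (-0.05)(-0.30)] = 0.3150
  C_31 = (-0.05)(-0.10) − (-0.40)(0.55) = 0.2250
  C_32 = −[(1.00)(-0.10) − (-0.40)(-0.40)] = 0.2600
  C_33 = (1.00)(0.55) − (-0.05)(-0.40) = 0.5300
det(I−A) = Σ_j (I−A)_1j·C_1j = (1.00)(0.4100) + (-0.05)(0.3500) + (-0.40)(0.2850) = 0.2785
adj(I−A) = Cᵀ =
  [ 0.4100   0.1600   0.2250]
  [ 0.3500   0.6800   0.2600]
  [ 0.2850   0.3150   0.5300]
(I − A)⁻¹ = adj(I−A) / det(I−A) ≈
  [   1.4722     0.5745     0.8079]
  [   1.2567     2.4417     0.9336]
  [   1.0233     1.1311     1.9031]
Δx = (I − A)⁻¹ Δd with Δd having -20 in the Tourism component and 0 elsewhere.
So Δx_T = L_TT · (-20), where L_TT = adj(I−A)_TT / det(I−A) = 0.6800 / 0.2785.
Δx_T = 0.6800 × (-20) / 0.2785 = -13.60 / 0.2785 ≈ -48.83.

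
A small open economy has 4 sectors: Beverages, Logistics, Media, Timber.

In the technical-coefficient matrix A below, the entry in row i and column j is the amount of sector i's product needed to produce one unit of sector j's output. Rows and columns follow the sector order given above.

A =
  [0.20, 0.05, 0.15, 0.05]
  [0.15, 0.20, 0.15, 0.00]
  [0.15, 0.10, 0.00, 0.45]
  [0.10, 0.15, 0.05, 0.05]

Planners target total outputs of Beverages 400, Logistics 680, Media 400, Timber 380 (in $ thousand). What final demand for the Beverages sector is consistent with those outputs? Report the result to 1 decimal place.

d_B = 207.0

I − A =
  [   0.80    -0.05    -0.15    -0.05]
  [  -0.15     0.80    -0.15     0.00]
  [  -0.15    -0.10     1.00    -0.45]
  [  -0.10    -0.15    -0.05     0.95]
d = (I − A) x:
  d_B = (+0.80)·400 + (-0.05)·680 + (-0.15)·400 + (-0.05)·380 = 207.0
  d_L = (-0.15)·400 + (+0.80)·680 + (-0.15)·400 + (+0.00)·380 = 424.0
  d_M = (-0.15)·400 + (-0.10)·680 + (+1.00)·400 + (-0.45)·380 = 101.0
  d_T = (-0.10)·400 + (-0.15)·680 + (-0.05)·400 + (+0.95)·380 = 199.0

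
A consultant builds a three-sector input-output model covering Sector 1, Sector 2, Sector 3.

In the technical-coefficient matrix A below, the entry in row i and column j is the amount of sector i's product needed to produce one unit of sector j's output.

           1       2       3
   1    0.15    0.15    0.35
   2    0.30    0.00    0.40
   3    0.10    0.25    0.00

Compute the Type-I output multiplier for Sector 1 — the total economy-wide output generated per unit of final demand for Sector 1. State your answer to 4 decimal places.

m_1 = 2.1678

I − A =
  [   0.85    -0.15    -0.35]
  [  -0.30     1.00    -0.40]
  [  -0.10    -0.25     1.00]
Cofactors of I−A, C_ij = (−1)^(i+j)·(minor ij) (rows/columns in the sector order above):
  C_11 = (1.00)(1.00) − (-0.40)(-0.25) = 0.9000
  C_12 = −[(-0.30)(1.00) − (-0.40)(-0.10)] = 0.3400
  C_13 = (-0.30)(-0.25) − (1.00)(-0.10) = 0.1750
  C_21 = −[(-0.15)(1.00) − (-0.35)(-0.25)] = 0.2375
  C_22 = (0.85)(1.00) − (-0.35)(-0.10) = 0.8150
  C_23 = −[(0.85)(-0.25) − (-0.15)(-0.10)] = 0.2275
  C_31 = (-0.15)(-0.40) − (-0.35)(1.00) = 0.4100
  C_32 = −[(0.85)(-0.40) − (-0.35)(-0.30)] = 0.4450
  C_33 = (0.85)(1.00) − (-0.15)(-0.30) = 0.8050
det(I−A) = Σ_j (I−A)_1j·C_1j = (0.85)(0.9000) + (-0.15)(0.3400) + (-0.35)(0.1750) = 0.65275
adj(I−A) = Cᵀ =
  [ 0.9000   0.2375   0.4100]
  [ 0.3400   0.8150   0.4450]
  [ 0.1750   0.2275   0.8050]
(I − A)⁻¹ = adj(I−A) / det(I−A) ≈
  [   1.37878     0.36385     0.62811]
  [   0.52087     1.24856     0.68173]
  [   0.26810     0.34853     1.23324]
The output multiplier for sector j is the column-j sum of the Leontief inverse (I − A)⁻¹ = adj(I−A) / det(I−A).
Column 1 of adj(I−A): (0.9000, 0.3400, 0.1750); det(I−A) = 0.65275.
m_1 = (0.9000 + 0.3400 + 0.1750) / 0.65275 = 1.415 / 0.65275 ≈ 2.1678.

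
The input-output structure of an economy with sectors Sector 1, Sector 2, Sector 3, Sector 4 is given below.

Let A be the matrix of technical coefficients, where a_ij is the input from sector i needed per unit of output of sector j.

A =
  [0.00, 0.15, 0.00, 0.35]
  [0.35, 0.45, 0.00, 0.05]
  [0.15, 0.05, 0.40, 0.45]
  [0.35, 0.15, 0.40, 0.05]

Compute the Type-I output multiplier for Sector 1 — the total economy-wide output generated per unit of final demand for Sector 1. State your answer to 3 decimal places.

m_1 = 6.204

I − A =
  [   1.00    -0.15     0.00    -0.35]
  [  -0.35     0.55     0.00    -0.05]
  [  -0.15    -0.05     0.60    -0.45]
  [  -0.35    -0.15    -0.40     0.95]
Compute the cofactors C_ij = (−1)^(i+j)·(3×3 minor ij) of I−A; the adjugate is their transpose:
adj(I−A) = Cᵀ =
  [ 0.20900   0.09700   0.08000   0.12000]
  [ 0.15000   0.29550   0.06900   0.10350]
  [ 0.20500   0.16175   0.37675   0.26250]
  [ 0.18700   0.15050   0.19900   0.29850]
det(I−A) = Σ_j (I−A)_1j·C_1j = (1.00)(0.20900) + (-0.15)(0.15000) + (0.00)(0.20500) + (-0.35)(0.18700) = 0.12105
(I − A)⁻¹ = adj(I−A) / det(I−A) ≈
  [   1.7266     0.8013     0.6609     0.9913]
  [   1.2392     2.4411     0.5700     0.8550]
  [   1.6935     1.3362     3.1124     2.1685]
  [   1.5448     1.2433     1.6439     2.4659]
The output multiplier for sector j is the column-j sum of the Leontief inverse (I − A)⁻¹ = adj(I−A) / det(I−A).
Column 1 of adj(I−A): (0.20900, 0.15000, 0.20500, 0.18700); det(I−A) = 0.12105.
m_1 = (0.20900 + 0.15000 + 0.20500 + 0.18700) / 0.12105 = 0.751 / 0.12105 ≈ 6.204.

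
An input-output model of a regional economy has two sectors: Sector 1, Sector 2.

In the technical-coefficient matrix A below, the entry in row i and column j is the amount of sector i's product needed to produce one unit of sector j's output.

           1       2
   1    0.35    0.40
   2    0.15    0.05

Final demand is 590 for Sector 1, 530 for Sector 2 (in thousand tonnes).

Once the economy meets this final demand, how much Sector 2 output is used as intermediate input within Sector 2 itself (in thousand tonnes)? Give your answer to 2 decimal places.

z_22 = 38.83

I − A =
  [   0.65    -0.40]
  [  -0.15     0.95]
det(I−A) = (0.65)(0.95) − (-0.40)(-0.15) = 0.5575
adj(I−A) = [[0.95, 0.40], [0.15, 0.65]]
(I − A)⁻¹ = adj(I−A) / det(I−A) ≈
  [   1.7040     0.7175]
  [   0.2691     1.1659]
First solve x = (I − A)⁻¹ d = adj(I−A)·d / det(I−A); in particular x_2 = (0.15·590 + 0.65·530) / 0.5575 = 433.00 / 0.5575 ≈ 776.6816.
Intermediate flow from 2 to 2: z_22 = a_22 · x_2 = 0.05 × 433.00 / 0.5575 = 21.65 / 0.5575 ≈ 38.83.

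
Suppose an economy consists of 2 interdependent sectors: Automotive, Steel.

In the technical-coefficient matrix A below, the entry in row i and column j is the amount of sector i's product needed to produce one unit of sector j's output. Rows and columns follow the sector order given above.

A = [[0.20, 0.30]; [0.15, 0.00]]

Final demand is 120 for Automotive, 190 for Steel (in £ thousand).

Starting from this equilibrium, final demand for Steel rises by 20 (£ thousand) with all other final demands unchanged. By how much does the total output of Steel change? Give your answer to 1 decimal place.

I − A =
  [   0.80    -0.30]
  [  -0.15     1.00]
det(I−A) = (0.80)(1.00) − (-0.30)(-0.15) = 0.7550
adj(I−A) = [[1.00, 0.30], [0.15, 0.80]]
(I − A)⁻¹ = adj(I−A) / det(I−A) ≈
  [   1.3245     0.3974]
  [   0.1987     1.0596]
Δx = (I − A)⁻¹ Δd with Δd having +20 in the Steel component and 0 elsewhere.
So Δx_S = L_SS · (+20), where L_SS = adj(I−A)_SS / det(I−A) = 0.80 / 0.7550.
Δx_S = 0.80 × (+20) / 0.7550 = 16.00 / 0.7550 ≈ 21.2.

Δx_S = 21.2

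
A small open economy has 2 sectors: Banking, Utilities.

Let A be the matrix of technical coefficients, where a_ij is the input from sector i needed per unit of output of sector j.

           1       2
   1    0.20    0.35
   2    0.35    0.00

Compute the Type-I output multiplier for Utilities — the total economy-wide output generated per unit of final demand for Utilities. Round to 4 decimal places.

m_2 = 1.6974

I − A =
  [   0.80    -0.35]
  [  -0.35     1.00]
det(I−A) = (0.80)(1.00) − (-0.35)(-0.35) = 0.6775
adj(I−A) = [[1.00, 0.35], [0.35, 0.80]]
(I − A)⁻¹ = adj(I−A) / det(I−A) ≈
  [   1.47601     0.51661]
  [   0.51661     1.18081]
The output multiplier for sector j is the column-j sum of the Leontief inverse (I − A)⁻¹ = adj(I−A) / det(I−A).
Column 2 of adj(I−A): (0.35, 0.80); det(I−A) = 0.6775.
m_2 = (0.35 + 0.80) / 0.6775 = 1.15 / 0.6775 ≈ 1.6974.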